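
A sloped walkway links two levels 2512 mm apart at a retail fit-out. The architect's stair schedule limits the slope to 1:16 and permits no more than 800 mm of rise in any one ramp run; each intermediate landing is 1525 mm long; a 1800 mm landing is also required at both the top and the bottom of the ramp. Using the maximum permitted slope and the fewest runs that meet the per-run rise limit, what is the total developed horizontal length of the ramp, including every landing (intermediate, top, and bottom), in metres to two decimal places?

48.37 m

2512 / 800 = 3.14, so 4 ramp runs are needed. That means 3 intermediate landings.
Ramp run (horizontal) at 1:16: 2512 × 16 = 40192 mm.
3 intermediate landings contribute 3 × 1525 = 4575 mm.
Top and bottom landings: 2 × 1800 = 3600 mm.
Total = 40192 + 4575 + 3600 = 48367 mm.
= 48.37 m.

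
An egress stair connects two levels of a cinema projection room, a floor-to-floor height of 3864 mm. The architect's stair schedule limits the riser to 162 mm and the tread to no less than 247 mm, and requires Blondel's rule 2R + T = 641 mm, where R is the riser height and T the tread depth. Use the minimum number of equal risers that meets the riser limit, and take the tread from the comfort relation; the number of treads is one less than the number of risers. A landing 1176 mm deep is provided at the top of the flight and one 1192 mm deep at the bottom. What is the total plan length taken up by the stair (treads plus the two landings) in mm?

3864 / 162 = 23.85, so 24 risers are needed.
Riser R = 3864 / 24 = 161 mm, within the 162 mm limit.
From 2R + T = 641: T = 641 − 322 = 319 mm.
Treads = 24 − 1 = 23; going = 23 × 319 = 7337 mm.
Add landings: 7337 + 1176 + 1192 = 9705 mm.

9705 mm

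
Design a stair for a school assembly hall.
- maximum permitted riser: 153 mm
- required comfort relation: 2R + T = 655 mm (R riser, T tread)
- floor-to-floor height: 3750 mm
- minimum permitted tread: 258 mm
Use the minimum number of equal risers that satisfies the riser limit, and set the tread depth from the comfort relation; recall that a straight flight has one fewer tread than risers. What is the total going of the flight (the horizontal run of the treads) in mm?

8520 mm

3750 / 153 = 24.51, so 25 risers are needed.
R = 3750 ÷ 25 = 150 mm.
From 2R + T = 655: T = 655 − 300 = 355 mm.
Going = (25 − 1) × 355 = 8520 mm.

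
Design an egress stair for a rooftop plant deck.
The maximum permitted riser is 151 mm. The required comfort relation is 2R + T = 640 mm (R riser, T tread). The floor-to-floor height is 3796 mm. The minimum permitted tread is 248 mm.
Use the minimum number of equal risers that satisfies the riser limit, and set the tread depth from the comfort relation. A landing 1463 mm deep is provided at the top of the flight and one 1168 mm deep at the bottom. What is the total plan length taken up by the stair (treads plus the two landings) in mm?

At most 151 each: 3796/151 = 25.14, giving 26 risers.
R = 3796 ÷ 26 = 146 mm.
Tread T = 640 − 2 × 146 = 348 mm (≥ 248 mm).
Going = (26 − 1) × 348 = 8700 mm.
Add landings: 8700 + 1463 + 1168 = 11331 mm.

11331 mm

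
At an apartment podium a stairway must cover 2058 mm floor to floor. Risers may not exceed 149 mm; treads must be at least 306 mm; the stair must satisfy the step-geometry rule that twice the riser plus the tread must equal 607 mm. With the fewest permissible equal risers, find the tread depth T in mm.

313 mm

⌈2058/149⌉ = 14 risers.
Riser R = 2058 / 14 = 147 mm, within the 149 mm limit.
T = 607 − 2·147 = 313 mm, which satisfies the 306 mm minimum.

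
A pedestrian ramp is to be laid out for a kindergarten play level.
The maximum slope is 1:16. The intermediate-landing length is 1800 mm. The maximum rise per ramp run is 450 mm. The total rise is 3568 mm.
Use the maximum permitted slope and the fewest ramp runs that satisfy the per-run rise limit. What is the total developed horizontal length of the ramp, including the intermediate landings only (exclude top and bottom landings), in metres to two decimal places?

69.69 m

⌈3568/450⌉ = 8 ramp runs. That means 7 intermediate landings.
Ramp run (horizontal) at 1:16: 3568 × 16 = 57088 mm.
Intermediate landings: 7 × 1800 = 12600 mm.
Total developed length = 57088 + 12600 = 69688 mm.
= 69.69 m.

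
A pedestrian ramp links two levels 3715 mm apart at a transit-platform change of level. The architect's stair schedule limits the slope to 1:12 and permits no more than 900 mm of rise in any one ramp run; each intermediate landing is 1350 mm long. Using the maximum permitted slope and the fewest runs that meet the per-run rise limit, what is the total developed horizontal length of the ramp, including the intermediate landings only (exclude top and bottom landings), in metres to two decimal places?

⌈3715/900⌉ = 5 ramp runs. That means 4 intermediate landings.
Horizontal run for 3715 mm of rise at 1:12 is 3715 × 12 = 44580 mm.
4 intermediate landings contribute 4 × 1350 = 5400 mm.
Total developed length = 44580 + 5400 = 49980 mm.
= 49.98 m.

49.98 m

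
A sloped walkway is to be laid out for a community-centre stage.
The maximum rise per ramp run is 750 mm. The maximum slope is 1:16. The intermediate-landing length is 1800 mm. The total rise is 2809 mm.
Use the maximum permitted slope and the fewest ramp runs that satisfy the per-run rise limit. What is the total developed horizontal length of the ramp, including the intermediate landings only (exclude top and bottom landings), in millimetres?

50344 mm

At most 750 each: 2809/750 = 3.75, giving 4 ramp runs. That means 3 intermediate landings.
Horizontal run for 2809 mm of rise at 1:16 is 2809 × 16 = 44944 mm.
Intermediate landings: 3 × 1800 = 5400 mm.
Total developed length = 44944 + 5400 = 50344 mm.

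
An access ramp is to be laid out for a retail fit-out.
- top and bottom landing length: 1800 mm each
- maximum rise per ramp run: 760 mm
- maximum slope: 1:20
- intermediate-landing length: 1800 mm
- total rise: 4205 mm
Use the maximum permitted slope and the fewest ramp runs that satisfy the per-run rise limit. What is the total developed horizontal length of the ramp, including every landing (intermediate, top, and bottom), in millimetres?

96700 mm

At most 760 each: 4205/760 = 5.53, giving 6 ramp runs. That means 5 intermediate landings.
Ramp run (horizontal) at 1:20: 4205 × 20 = 84100 mm.
Intermediate landings: 5 × 1800 = 9000 mm.
Top and bottom landings: 2 × 1800 = 3600 mm.
Total = 84100 + 9000 + 3600 = 96700 mm.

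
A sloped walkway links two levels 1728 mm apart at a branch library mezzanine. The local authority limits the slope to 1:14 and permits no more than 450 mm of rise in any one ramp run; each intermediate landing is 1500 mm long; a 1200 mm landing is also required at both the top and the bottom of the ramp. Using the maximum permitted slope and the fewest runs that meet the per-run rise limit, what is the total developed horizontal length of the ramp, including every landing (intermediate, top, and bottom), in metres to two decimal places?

31.09 m

1728 / 450 = 3.840 → round up to 4 ramp runs. That means 3 intermediate landings.
Ramp run (horizontal) at 1:14: 1728 × 14 = 24192 mm.
3 intermediate landings contribute 3 × 1500 = 4500 mm.
Top and bottom landings: 2 × 1200 = 2400 mm.
Total = 24192 + 4500 + 2400 = 31092 mm.
= 31.09 m.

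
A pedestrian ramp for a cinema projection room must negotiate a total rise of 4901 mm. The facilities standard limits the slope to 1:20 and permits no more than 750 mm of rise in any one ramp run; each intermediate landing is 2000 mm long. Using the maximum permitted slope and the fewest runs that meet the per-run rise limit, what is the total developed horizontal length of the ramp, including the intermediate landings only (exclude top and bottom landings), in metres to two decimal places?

At most 750 each: 4901/750 = 6.53, giving 7 ramp runs. That means 6 intermediate landings.
Ramp run (horizontal) at 1:20: 4901 × 20 = 98020 mm.
Intermediate landings: 6 × 2000 = 12000 mm.
Developed length = 98020 + 12000 = 110020 mm.
= 110.02 m.

110.02 m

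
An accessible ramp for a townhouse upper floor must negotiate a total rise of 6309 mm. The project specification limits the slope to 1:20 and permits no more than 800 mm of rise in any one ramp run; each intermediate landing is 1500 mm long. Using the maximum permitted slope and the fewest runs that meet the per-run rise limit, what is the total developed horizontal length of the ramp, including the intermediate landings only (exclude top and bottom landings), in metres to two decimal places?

136.68 m

⌈6309/800⌉ = 8 ramp runs. That means 7 intermediate landings.
Horizontal run for 6309 mm of rise at 1:20 is 6309 × 20 = 126180 mm.
Intermediate landings: 7 × 1500 = 10500 mm.
Developed length = 126180 + 10500 = 136680 mm.
= 136.68 m.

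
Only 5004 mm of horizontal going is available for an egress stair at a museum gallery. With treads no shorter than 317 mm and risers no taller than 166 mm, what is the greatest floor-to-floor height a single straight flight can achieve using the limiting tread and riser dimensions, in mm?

2656 mm

Treads that fit: ⌊5004 / 317⌋ = 15.
Risers = treads + 1 = 16.
Maximum height = 16 × 166 = 2656 mm.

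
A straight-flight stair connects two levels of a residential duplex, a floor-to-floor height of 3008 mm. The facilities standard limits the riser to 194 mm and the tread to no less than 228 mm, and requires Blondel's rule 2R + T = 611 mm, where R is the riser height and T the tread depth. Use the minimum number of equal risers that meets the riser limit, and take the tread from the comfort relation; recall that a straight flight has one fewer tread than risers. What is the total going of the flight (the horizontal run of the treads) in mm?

3525 mm

3008 / 194 = 15.51, so 16 risers are needed.
Each riser is 3008/16 = 188 mm (≤ 194 mm).
From 2R + T = 611: T = 611 − 376 = 235 mm.
16 risers give 15 treads; going = 15 × 235 = 3525 mm.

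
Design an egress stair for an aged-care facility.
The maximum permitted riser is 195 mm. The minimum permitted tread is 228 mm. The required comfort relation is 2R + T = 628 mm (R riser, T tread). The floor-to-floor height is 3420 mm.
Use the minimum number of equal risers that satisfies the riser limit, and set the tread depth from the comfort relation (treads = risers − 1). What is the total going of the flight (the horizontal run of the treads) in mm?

3420 / 195 = 17.538 → round up to 18 risers.
Each riser is 3420/18 = 190 mm (≤ 195 mm).
T = 628 − 2·190 = 248 mm, which satisfies the 228 mm minimum.
18 risers give 17 treads; going = 17 × 248 = 4216 mm.

4216 mm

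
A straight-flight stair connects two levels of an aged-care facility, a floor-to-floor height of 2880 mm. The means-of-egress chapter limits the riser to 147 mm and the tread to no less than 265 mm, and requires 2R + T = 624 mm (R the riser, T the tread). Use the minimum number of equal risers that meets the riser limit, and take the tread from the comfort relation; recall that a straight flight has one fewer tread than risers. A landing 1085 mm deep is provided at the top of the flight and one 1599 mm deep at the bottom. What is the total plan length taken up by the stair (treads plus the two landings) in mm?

At most 147 each: 2880/147 = 19.59, giving 20 risers.
R = 2880 ÷ 20 = 144 mm.
From 2R + T = 624: T = 624 − 288 = 336 mm.
Treads = 20 − 1 = 19; going = 19 × 336 = 6384 mm.
Add landings: 6384 + 1085 + 1599 = 9068 mm.

9068 mm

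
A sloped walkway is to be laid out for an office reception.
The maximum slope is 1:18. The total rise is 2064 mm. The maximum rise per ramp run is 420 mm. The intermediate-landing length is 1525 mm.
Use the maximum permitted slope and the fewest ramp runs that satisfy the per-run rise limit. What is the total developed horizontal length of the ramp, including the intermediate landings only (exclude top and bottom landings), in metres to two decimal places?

43.25 m

At most 420 each: 2064/420 = 4.91, giving 5 ramp runs. That means 4 intermediate landings.
Horizontal run for 2064 mm of rise at 1:18 is 2064 × 18 = 37152 mm.
4 intermediate landings contribute 4 × 1525 = 6100 mm.
Developed length = 37152 + 6100 = 43252 mm.
= 43.25 m.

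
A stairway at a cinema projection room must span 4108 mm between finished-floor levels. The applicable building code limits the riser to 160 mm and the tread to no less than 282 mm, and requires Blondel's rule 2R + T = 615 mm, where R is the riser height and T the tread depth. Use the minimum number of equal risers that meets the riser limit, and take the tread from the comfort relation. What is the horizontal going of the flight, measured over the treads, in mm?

7475 mm

At most 160 each: 4108/160 = 25.68, giving 26 risers.
R = 4108 ÷ 26 = 158 mm.
From 2R + T = 615: T = 615 − 316 = 299 mm.
26 risers give 25 treads; going = 25 × 299 = 7475 mm.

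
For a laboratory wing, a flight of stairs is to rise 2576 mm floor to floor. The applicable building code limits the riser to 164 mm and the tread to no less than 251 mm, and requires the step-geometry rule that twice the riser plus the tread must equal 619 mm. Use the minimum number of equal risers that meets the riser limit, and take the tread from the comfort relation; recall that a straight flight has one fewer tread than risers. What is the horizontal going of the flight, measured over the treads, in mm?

2576 / 164 = 15.707 → round up to 16 risers.
Each riser is 2576/16 = 161 mm (≤ 164 mm).
T = 619 − 2·161 = 297 mm, which satisfies the 251 mm minimum.
Treads = 16 − 1 = 15; going = 15 × 297 = 4455 mm.

4455 mm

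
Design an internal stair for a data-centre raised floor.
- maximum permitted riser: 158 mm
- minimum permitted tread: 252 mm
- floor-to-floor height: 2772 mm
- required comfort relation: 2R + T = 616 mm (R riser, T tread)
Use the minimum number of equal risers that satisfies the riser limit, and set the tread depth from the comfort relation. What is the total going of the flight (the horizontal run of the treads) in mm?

5236 mm

2772 / 158 = 17.54, so 18 risers are needed.
Riser R = 2772 / 18 = 154 mm, within the 158 mm limit.
Tread T = 616 − 2 × 154 = 308 mm (≥ 252 mm).
Treads = 18 − 1 = 17; going = 17 × 308 = 5236 mm.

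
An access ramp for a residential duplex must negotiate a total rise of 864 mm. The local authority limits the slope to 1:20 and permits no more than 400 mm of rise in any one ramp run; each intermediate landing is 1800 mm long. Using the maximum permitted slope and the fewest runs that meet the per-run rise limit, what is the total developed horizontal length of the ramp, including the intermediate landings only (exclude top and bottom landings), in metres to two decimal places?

864 / 400 = 2.160 → round up to 3 ramp runs. That means 2 intermediate landings.
Ramp run (horizontal) at 1:20: 864 × 20 = 17280 mm.
2 intermediate landings contribute 2 × 1800 = 3600 mm.
Total developed length = 17280 + 3600 = 20880 mm.
= 20.88 m.

20.88 m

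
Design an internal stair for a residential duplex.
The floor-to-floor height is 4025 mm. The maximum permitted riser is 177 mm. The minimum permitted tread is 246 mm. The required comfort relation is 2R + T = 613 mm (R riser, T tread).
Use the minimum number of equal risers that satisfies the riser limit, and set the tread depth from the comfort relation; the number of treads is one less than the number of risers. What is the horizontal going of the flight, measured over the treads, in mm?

4025 / 177 = 22.740 → round up to 23 risers.
Riser R = 4025 / 23 = 175 mm, within the 177 mm limit.
T = 613 − 2·175 = 263 mm, which satisfies the 246 mm minimum.
Treads = 23 − 1 = 22; going = 22 × 263 = 5786 mm.

5786 mm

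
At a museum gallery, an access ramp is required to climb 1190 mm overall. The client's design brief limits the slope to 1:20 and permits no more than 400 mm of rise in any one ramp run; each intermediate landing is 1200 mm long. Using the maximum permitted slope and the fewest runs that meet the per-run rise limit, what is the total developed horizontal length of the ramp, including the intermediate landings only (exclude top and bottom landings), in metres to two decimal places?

26.20 m

1190 / 400 = 2.98, so 3 ramp runs are needed. That means 2 intermediate landings.
Ramp run (horizontal) at 1:20: 1190 × 20 = 23800 mm.
Intermediate landings: 2 × 1200 = 2400 mm.
Total developed length = 23800 + 2400 = 26200 mm.
= 26.20 m.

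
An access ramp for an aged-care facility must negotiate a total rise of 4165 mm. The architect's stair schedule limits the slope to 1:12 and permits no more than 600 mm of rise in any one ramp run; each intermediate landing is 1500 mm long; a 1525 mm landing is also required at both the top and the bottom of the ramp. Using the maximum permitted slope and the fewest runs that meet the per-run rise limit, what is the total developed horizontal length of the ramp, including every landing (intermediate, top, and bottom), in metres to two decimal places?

⌈4165/600⌉ = 7 ramp runs. That means 6 intermediate landings.
Horizontal run for 4165 mm of rise at 1:12 is 4165 × 12 = 49980 mm.
6 intermediate landings contribute 6 × 1500 = 9000 mm.
Top and bottom landings: 2 × 1525 = 3050 mm.
Total = 49980 + 9000 + 3050 = 62030 mm.
= 62.03 m.

62.03 m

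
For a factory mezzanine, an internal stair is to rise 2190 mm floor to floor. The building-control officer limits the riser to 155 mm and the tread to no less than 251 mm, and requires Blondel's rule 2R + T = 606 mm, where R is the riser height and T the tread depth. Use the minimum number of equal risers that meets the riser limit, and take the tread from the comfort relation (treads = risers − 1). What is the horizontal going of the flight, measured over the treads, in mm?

4396 mm

⌈2190/155⌉ = 15 risers.
R = 2190 ÷ 15 = 146 mm.
T = 606 − 2·146 = 314 mm, which satisfies the 251 mm minimum.
Treads = 15 − 1 = 14; going = 14 × 314 = 4396 mm.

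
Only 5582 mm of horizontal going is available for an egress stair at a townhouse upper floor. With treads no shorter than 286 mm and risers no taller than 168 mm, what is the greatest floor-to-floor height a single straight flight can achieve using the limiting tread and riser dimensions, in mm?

5582 / 286 = 19.52, so 19 treads fit.
Risers = treads + 1 = 20.
Maximum height = 20 × 168 = 3360 mm.

3360 mm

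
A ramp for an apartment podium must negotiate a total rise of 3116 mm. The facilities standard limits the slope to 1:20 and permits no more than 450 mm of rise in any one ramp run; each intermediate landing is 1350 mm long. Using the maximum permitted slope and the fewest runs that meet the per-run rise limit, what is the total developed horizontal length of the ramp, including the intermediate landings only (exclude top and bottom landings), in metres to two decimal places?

⌈3116/450⌉ = 7 ramp runs. That means 6 intermediate landings.
Ramp run (horizontal) at 1:20: 3116 × 20 = 62320 mm.
Intermediate landings: 6 × 1350 = 8100 mm.
Total developed length = 62320 + 8100 = 70420 mm.
= 70.42 m.

70.42 m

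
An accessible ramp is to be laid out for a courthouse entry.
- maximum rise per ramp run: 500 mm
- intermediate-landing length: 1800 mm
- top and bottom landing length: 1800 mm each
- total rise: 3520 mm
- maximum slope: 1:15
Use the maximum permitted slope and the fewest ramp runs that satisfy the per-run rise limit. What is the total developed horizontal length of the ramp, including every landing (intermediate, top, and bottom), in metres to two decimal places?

At most 500 each: 3520/500 = 7.04, giving 8 ramp runs. That means 7 intermediate landings.
Horizontal run for 3520 mm of rise at 1:15 is 3520 × 15 = 52800 mm.
7 intermediate landings contribute 7 × 1800 = 12600 mm.
Top and bottom landings: 2 × 1800 = 3600 mm.
Total = 52800 + 12600 + 3600 = 69000 mm.
= 69.00 m.

69.00 m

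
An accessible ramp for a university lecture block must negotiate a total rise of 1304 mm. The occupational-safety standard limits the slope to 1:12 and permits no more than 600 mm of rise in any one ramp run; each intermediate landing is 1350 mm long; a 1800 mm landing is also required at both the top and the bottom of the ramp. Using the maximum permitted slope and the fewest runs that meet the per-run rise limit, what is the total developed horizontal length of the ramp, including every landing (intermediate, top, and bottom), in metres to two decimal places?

1304 / 600 = 2.173 → round up to 3 ramp runs. That means 2 intermediate landings.
Horizontal run for 1304 mm of rise at 1:12 is 1304 × 12 = 15648 mm.
Intermediate landings: 2 × 1350 = 2700 mm.
Top and bottom landings: 2 × 1800 = 3600 mm.
Total = 15648 + 2700 + 3600 = 21948 mm.
= 21.95 m.

21.95 m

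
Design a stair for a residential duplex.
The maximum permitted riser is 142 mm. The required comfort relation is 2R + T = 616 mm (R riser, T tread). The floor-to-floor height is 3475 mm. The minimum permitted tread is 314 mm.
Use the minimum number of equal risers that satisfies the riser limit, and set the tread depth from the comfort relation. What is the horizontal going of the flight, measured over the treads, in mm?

8112 mm

3475 / 142 = 24.47, so 25 risers are needed.
R = 3475 ÷ 25 = 139 mm.
From 2R + T = 616: T = 616 − 278 = 338 mm.
25 risers give 24 treads; going = 24 × 338 = 8112 mm.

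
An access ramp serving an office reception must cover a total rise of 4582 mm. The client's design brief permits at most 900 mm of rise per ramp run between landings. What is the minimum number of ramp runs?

6 runs

4582 / 900 = 5.091 → round up to 6 ramp runs.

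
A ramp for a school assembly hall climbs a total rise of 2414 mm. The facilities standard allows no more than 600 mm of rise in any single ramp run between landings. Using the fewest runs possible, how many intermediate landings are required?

4 intermediate landings

At most 600 each: 2414/600 = 4.02, giving 5 ramp runs.
5 runs are separated by 4 intermediate landings.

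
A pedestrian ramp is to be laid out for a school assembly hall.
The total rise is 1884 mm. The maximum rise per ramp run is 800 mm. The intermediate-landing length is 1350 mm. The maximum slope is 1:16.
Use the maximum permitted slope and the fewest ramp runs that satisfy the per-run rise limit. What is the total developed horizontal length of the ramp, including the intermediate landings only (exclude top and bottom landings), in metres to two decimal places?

1884 / 800 = 2.355 → round up to 3 ramp runs. That means 2 intermediate landings.
Ramp run (horizontal) at 1:16: 1884 × 16 = 30144 mm.
Intermediate landings: 2 × 1350 = 2700 mm.
Total developed length = 30144 + 2700 = 32844 mm.
= 32.84 m.

32.84 m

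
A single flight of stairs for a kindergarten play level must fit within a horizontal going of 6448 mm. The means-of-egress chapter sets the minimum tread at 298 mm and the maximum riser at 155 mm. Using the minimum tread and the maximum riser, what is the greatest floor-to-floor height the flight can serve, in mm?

3410 mm

Treads that fit: ⌊6448 / 298⌋ = 21.
Risers = treads + 1 = 22.
Maximum height = 22 × 155 = 3410 mm.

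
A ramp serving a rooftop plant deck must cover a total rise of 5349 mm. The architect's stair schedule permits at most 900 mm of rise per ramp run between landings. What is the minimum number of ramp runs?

6 runs

5349 / 900 = 5.94, so 6 ramp runs are needed.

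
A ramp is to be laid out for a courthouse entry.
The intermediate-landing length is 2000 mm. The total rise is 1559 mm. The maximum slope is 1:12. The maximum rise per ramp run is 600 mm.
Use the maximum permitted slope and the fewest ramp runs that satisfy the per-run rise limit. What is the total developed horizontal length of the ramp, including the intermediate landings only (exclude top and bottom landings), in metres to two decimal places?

1559 / 600 = 2.598 → round up to 3 ramp runs. That means 2 intermediate landings.
Ramp run (horizontal) at 1:12: 1559 × 12 = 18708 mm.
2 intermediate landings contribute 2 × 2000 = 4000 mm.
Total developed length = 18708 + 4000 = 22708 mm.
= 22.71 m.

22.71 m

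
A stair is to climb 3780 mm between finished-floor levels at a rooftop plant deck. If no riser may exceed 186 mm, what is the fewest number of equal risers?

21 risers

⌈3780/186⌉ = 21 risers.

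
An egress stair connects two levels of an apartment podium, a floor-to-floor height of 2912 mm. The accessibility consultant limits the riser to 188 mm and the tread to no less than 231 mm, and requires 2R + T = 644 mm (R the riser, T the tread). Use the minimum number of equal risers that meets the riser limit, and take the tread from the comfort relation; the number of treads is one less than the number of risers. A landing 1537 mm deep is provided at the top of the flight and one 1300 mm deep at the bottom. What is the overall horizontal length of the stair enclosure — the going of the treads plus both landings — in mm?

7037 mm

At most 188 each: 2912/188 = 15.49, giving 16 risers.
Each riser is 2912/16 = 182 mm (≤ 188 mm).
From 2R + T = 644: T = 644 − 364 = 280 mm.
Treads = 16 − 1 = 15; going = 15 × 280 = 4200 mm.
Add landings: 4200 + 1537 + 1300 = 7037 mm.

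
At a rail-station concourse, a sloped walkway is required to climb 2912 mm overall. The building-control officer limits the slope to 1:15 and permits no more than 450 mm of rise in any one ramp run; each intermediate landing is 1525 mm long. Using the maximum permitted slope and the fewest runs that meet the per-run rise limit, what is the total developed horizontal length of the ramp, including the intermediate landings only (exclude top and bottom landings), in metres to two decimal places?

⌈2912/450⌉ = 7 ramp runs. That means 6 intermediate landings.
Ramp run (horizontal) at 1:15: 2912 × 15 = 43680 mm.
6 intermediate landings contribute 6 × 1525 = 9150 mm.
Developed length = 43680 + 9150 = 52830 mm.
= 52.83 m.

52.83 m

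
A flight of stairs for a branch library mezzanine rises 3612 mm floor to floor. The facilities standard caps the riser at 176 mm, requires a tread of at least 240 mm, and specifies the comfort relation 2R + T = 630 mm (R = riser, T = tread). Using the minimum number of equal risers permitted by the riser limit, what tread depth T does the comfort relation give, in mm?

3612 / 176 = 20.52, so 21 risers are needed.
Each riser is 3612/21 = 172 mm (≤ 176 mm).
T = 630 − 2·172 = 286 mm, which satisfies the 240 mm minimum.

286 mm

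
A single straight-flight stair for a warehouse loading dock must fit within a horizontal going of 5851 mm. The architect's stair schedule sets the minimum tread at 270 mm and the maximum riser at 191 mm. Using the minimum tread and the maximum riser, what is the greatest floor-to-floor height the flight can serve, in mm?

4202 mm

5851 / 270 = 21.67, so 21 treads fit.
Risers = treads + 1 = 22.
Maximum height = 22 × 191 = 4202 mm.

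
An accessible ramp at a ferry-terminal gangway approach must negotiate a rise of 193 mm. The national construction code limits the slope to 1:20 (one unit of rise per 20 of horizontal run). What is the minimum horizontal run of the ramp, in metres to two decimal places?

Run = rise × 20 = 193 × 20 = 3860 mm.
3860 mm = 3.86 m.

3.86 m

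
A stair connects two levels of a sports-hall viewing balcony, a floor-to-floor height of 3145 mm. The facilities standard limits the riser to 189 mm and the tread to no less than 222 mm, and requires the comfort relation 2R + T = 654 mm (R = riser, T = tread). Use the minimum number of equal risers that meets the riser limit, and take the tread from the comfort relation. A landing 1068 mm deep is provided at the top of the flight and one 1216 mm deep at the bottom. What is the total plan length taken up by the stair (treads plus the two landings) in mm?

3145 / 189 = 16.64, so 17 risers are needed.
Each riser is 3145/17 = 185 mm (≤ 189 mm).
T = 654 − 2·185 = 284 mm, which satisfies the 222 mm minimum.
Treads = 17 − 1 = 16; going = 16 × 284 = 4544 mm.
Add landings: 4544 + 1068 + 1216 = 6828 mm.

6828 mm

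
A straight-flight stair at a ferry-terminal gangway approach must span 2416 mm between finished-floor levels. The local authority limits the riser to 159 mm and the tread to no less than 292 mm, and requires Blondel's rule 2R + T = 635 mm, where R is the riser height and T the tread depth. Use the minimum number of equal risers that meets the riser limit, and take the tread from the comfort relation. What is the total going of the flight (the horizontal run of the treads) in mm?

4995 mm

2416 / 159 = 15.195 → round up to 16 risers.
Each riser is 2416/16 = 151 mm (≤ 159 mm).
T = 635 − 2·151 = 333 mm, which satisfies the 292 mm minimum.
Going = (16 − 1) × 333 = 4995 mm.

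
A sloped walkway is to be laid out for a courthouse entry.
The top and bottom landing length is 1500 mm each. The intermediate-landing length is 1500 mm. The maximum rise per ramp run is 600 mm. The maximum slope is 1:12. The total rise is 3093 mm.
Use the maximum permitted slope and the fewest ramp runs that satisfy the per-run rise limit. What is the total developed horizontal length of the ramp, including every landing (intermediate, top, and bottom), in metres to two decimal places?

47.62 m

3093 / 600 = 5.16, so 6 ramp runs are needed. That means 5 intermediate landings.
Ramp run (horizontal) at 1:12: 3093 × 12 = 37116 mm.
Intermediate landings: 5 × 1500 = 7500 mm.
Top and bottom landings: 2 × 1500 = 3000 mm.
Total = 37116 + 7500 + 3000 = 47616 mm.
= 47.62 m.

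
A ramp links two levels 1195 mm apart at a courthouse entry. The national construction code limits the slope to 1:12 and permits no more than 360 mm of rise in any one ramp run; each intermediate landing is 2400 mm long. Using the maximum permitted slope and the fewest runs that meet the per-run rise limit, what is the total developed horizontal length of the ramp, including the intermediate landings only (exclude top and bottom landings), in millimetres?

21540 mm

⌈1195/360⌉ = 4 ramp runs. That means 3 intermediate landings.
Ramp run (horizontal) at 1:12: 1195 × 12 = 14340 mm.
3 intermediate landings contribute 3 × 2400 = 7200 mm.
Total developed length = 14340 + 7200 = 21540 mm.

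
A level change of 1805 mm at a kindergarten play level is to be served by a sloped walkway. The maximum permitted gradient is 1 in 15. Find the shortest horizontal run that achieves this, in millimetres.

At 1:15 the run is 15 × 1805 = 27075 mm.

27075 mm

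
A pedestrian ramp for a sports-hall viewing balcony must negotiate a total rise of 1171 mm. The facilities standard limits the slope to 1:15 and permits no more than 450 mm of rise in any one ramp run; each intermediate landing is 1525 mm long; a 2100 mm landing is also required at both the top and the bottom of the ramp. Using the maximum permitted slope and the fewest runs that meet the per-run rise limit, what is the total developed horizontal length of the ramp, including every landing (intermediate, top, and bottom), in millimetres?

1171 / 450 = 2.60, so 3 ramp runs are needed. That means 2 intermediate landings.
Horizontal run for 1171 mm of rise at 1:15 is 1171 × 15 = 17565 mm.
Intermediate landings: 2 × 1525 = 3050 mm.
Top and bottom landings: 2 × 2100 = 4200 mm.
Total = 17565 + 3050 + 4200 = 24815 mm.

24815 mm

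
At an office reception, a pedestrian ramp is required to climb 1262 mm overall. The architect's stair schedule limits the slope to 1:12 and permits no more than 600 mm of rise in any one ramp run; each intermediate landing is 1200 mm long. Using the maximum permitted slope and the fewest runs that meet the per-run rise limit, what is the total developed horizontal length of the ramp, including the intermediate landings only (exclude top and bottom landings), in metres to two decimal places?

1262 / 600 = 2.103 → round up to 3 ramp runs. That means 2 intermediate landings.
Horizontal run for 1262 mm of rise at 1:12 is 1262 × 12 = 15144 mm.
Intermediate landings: 2 × 1200 = 2400 mm.
Total developed length = 15144 + 2400 = 17544 mm.
= 17.54 m.

17.54 m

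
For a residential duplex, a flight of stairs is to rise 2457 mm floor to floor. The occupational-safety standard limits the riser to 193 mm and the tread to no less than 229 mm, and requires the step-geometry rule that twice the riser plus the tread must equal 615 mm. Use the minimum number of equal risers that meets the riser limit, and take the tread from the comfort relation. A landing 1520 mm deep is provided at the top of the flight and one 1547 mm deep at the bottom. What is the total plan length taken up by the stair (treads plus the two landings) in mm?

5911 mm

2457 / 193 = 12.73, so 13 risers are needed.
Riser R = 2457 / 13 = 189 mm, within the 193 mm limit.
From 2R + T = 615: T = 615 − 378 = 237 mm.
Going = (13 − 1) × 237 = 2844 mm.
Enclosure = 2844 + 1520 + 1547 = 5911 mm.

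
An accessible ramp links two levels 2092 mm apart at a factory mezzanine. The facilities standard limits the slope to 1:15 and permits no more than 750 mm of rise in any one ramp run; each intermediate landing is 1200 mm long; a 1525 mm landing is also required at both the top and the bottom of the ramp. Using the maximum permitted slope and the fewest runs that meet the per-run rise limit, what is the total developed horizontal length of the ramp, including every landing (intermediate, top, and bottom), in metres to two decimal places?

36.83 m

At most 750 each: 2092/750 = 2.79, giving 3 ramp runs. That means 2 intermediate landings.
Horizontal run for 2092 mm of rise at 1:15 is 2092 × 15 = 31380 mm.
Intermediate landings: 2 × 1200 = 2400 mm.
Top and bottom landings: 2 × 1525 = 3050 mm.
Total = 31380 + 2400 + 3050 = 36830 mm.
= 36.83 m.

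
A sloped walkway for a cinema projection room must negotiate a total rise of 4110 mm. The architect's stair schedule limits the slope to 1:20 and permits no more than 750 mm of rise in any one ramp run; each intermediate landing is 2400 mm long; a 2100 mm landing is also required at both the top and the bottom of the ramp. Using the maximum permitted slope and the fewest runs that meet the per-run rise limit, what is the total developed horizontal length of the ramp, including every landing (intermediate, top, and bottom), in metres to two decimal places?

98.40 m

4110 / 750 = 5.48, so 6 ramp runs are needed. That means 5 intermediate landings.
Ramp run (horizontal) at 1:20: 4110 × 20 = 82200 mm.
5 intermediate landings contribute 5 × 2400 = 12000 mm.
Top and bottom landings: 2 × 2100 = 4200 mm.
Total = 82200 + 12000 + 4200 = 98400 mm.
= 98.40 m.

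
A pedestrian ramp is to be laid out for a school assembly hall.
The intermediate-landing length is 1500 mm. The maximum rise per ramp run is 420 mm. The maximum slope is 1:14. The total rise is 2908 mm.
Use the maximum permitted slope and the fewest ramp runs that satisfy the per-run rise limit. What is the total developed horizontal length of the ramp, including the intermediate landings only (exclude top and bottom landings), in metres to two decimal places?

49.71 m

⌈2908/420⌉ = 7 ramp runs. That means 6 intermediate landings.
Ramp run (horizontal) at 1:14: 2908 × 14 = 40712 mm.
Intermediate landings: 6 × 1500 = 9000 mm.
Total developed length = 40712 + 9000 = 49712 mm.
= 49.71 m.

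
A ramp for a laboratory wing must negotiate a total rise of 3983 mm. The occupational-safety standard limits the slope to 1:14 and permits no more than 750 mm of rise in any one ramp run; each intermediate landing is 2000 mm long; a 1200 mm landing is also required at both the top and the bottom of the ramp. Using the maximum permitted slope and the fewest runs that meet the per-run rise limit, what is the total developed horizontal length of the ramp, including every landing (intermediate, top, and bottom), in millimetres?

68162 mm

At most 750 each: 3983/750 = 5.31, giving 6 ramp runs. That means 5 intermediate landings.
Ramp run (horizontal) at 1:14: 3983 × 14 = 55762 mm.
Intermediate landings: 5 × 2000 = 10000 mm.
Top and bottom landings: 2 × 1200 = 2400 mm.
Total = 55762 + 10000 + 2400 = 68162 mm.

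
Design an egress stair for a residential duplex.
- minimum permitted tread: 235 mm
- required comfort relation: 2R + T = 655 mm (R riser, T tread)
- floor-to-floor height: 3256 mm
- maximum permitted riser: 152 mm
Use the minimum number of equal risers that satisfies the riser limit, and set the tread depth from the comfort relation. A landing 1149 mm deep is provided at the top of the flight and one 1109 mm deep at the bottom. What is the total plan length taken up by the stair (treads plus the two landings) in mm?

9797 mm

3256 / 152 = 21.42, so 22 risers are needed.
R = 3256 ÷ 22 = 148 mm.
From 2R + T = 655: T = 655 − 296 = 359 mm.
22 risers give 21 treads; going = 21 × 359 = 7539 mm.
Add landings: 7539 + 1149 + 1109 = 9797 mm.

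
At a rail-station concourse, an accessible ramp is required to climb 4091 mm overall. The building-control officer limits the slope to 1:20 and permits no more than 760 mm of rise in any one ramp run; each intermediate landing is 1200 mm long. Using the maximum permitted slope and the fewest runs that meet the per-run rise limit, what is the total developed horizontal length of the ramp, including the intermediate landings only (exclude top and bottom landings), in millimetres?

87820 mm

At most 760 each: 4091/760 = 5.38, giving 6 ramp runs. That means 5 intermediate landings.
Horizontal run for 4091 mm of rise at 1:20 is 4091 × 20 = 81820 mm.
Intermediate landings: 5 × 1200 = 6000 mm.
Total developed length = 81820 + 6000 = 87820 mm.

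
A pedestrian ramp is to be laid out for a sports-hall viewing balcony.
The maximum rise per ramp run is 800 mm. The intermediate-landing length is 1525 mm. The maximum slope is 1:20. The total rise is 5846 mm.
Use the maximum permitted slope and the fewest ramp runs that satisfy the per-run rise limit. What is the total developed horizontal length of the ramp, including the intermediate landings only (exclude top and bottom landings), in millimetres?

127595 mm

At most 800 each: 5846/800 = 7.31, giving 8 ramp runs. That means 7 intermediate landings.
Ramp run (horizontal) at 1:20: 5846 × 20 = 116920 mm.
Intermediate landings: 7 × 1525 = 10675 mm.
Developed length = 116920 + 10675 = 127595 mm.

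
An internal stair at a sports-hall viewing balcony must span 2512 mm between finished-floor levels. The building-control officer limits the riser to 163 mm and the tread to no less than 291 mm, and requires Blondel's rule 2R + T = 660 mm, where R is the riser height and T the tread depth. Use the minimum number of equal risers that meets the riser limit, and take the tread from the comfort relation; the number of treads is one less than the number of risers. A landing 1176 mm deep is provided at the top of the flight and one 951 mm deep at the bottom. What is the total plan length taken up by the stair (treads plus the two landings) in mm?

7317 mm

At most 163 each: 2512/163 = 15.41, giving 16 risers.
Riser R = 2512 / 16 = 157 mm, within the 163 mm limit.
Tread T = 660 − 2 × 157 = 346 mm (≥ 291 mm).
Going = (16 − 1) × 346 = 5190 mm.
Add landings: 5190 + 1176 + 951 = 7317 mm.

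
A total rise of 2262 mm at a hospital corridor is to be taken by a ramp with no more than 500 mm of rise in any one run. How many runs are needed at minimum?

2262 / 500 = 4.52, so 5 ramp runs are needed.

5 runs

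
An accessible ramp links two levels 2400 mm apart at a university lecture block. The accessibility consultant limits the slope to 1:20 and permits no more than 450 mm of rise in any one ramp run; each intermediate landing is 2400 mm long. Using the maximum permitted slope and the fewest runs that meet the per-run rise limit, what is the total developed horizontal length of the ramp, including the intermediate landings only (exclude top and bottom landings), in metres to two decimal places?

⌈2400/450⌉ = 6 ramp runs. That means 5 intermediate landings.
Horizontal run for 2400 mm of rise at 1:20 is 2400 × 20 = 48000 mm.
5 intermediate landings contribute 5 × 2400 = 12000 mm.
Developed length = 48000 + 12000 = 60000 mm.
= 60.00 m.

60.00 m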